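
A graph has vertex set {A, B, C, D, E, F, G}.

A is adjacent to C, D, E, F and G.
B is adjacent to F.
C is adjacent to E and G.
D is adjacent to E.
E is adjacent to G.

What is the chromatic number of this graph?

4

A, C, E, G form a clique, so at least 4 colors are needed.
4 colors suffice: color 1 → {A, B}; color 2 → {E, F}; color 3 → {D, G}; color 4 → {C}. No two adjacent vertices share a color.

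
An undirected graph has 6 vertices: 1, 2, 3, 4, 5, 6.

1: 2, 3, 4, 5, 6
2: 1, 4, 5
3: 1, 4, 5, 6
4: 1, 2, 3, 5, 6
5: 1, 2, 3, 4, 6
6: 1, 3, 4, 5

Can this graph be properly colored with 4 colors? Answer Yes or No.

No

1, 3, 4, 5, 6 are mutually adjacent (a clique of size 5), so at least 5 colors are needed.
So 4 colors are not enough.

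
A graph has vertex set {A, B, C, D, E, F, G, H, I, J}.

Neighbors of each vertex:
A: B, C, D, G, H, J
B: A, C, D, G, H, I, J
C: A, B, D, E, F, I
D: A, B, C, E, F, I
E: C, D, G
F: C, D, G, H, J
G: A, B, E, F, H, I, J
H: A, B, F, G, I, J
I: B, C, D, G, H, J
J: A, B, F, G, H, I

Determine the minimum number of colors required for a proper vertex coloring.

5

A, B, G, H, J are mutually adjacent (a clique of size 5), so at least 5 colors are needed.
5 colors suffice: color 1 → {D, G}; color 2 → {B, E, F}; color 3 → {C, H}; color 4 → {A, I}; color 5 → {J}. No two adjacent vertices share a color.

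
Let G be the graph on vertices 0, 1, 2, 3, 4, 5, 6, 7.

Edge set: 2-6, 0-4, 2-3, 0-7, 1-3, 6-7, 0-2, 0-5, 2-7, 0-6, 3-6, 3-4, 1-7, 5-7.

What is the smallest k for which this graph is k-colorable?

4

0, 2, 6, 7 are pairwise adjacent (a clique of size 4), so at least 4 colors are needed.
One proper 4-coloring: 0=red, 1=green, 2=green, 3=red, 4=blue, 5=green, 6=yellow, 7=blue. Each edge has distinct colors on its endpoints.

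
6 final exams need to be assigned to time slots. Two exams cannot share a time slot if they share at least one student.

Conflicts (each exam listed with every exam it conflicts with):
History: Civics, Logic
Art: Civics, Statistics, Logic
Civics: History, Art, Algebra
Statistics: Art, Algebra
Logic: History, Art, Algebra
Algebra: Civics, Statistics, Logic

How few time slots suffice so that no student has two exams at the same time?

2

History and Civics conflict, so at least 2 time slots are needed.
Using 2 time slots: History=1, Art=1, Civics=2, Statistics=2, Logic=2, Algebra=1. Every pair that conflicts lands in different time slots.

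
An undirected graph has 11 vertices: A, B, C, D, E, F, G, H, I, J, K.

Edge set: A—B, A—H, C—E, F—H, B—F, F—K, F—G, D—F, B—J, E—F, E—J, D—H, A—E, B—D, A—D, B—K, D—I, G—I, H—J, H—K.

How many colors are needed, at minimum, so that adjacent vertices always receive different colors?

3

B, D, F are pairwise adjacent, so at least 3 colors are needed.
A valid assignment using 3 colors: A=red, B=green, C=red, D=blue, E=blue, F=red, G=blue, H=green, I=red, J=red, K=blue. Every edge joins two different colors.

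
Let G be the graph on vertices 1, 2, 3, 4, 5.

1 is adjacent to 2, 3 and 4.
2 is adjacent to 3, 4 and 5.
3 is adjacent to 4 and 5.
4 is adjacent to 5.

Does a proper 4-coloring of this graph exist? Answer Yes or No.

The chromatic number is 4. 1, 2, 3, 4 form a clique, so at least 4 colors are needed.
4 colors suffice: color a → {3}; color b → {4}; color c → {2}; color d → {1, 5}.
That is already a proper 4-coloring.

Yes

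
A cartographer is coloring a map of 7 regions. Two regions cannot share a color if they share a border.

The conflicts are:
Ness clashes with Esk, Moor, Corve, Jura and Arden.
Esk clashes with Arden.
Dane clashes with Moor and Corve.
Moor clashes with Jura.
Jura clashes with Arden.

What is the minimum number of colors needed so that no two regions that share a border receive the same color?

3

Ness, Jura, Arden all conflict with each other, so at least 3 colors are needed.
3 colors suffice: color 1 → {Ness, Dane}; color 2 → {Esk, Corve, Jura}; color 3 → {Moor, Arden}. Every pair that conflicts lands in different colors.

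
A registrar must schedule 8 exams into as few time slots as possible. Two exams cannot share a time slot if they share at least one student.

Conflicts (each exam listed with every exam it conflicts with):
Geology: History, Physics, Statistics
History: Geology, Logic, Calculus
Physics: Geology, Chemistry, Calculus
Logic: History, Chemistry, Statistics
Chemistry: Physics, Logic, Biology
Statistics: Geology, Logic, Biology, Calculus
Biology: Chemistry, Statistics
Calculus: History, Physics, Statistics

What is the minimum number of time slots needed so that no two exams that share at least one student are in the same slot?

The cycle Chemistry-Biology-Statistics-Calculus-Physics-Chemistry has odd length 5, so it cannot be 2-colored; at least 3 time slots are needed.
A valid assignment using 3 time slots: Geology=3, History=1, Physics=2, Logic=2, Chemistry=1, Statistics=1, Biology=2, Calculus=3. No two conflicting exams share a time slot.

3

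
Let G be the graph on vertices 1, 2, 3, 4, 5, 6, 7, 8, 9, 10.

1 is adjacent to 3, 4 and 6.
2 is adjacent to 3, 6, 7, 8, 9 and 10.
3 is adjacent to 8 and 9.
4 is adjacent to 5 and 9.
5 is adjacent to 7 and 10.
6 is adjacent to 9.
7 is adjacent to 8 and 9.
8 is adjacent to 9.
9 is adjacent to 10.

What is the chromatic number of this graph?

4

2, 3, 8, 9 are mutually adjacent (a clique of size 4), so at least 4 colors are needed.
4 colors suffice: color red → {1, 5, 9}; color blue → {2, 4}; color green → {6, 8, 10}; color yellow → {3, 7}. No two adjacent vertices share a color.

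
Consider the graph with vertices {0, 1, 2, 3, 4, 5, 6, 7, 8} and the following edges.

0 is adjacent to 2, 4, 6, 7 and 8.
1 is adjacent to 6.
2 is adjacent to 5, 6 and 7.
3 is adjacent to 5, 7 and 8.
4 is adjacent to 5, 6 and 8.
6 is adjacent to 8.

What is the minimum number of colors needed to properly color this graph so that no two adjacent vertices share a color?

4

0, 4, 6, 8 are mutually adjacent (a clique of size 4), so at least 4 colors are needed.
4 colors suffice: color a → {0, 1, 3}; color b → {5, 6, 7}; color c → {2, 8}; color d → {4}. No two adjacent vertices share a color.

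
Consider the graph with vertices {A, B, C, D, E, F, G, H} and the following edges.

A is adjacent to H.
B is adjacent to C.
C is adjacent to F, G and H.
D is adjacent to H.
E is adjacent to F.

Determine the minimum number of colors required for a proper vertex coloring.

C and G are adjacent, so at least 2 colors are needed.
2 colors suffice: A=red, B=blue, C=red, D=red, E=red, F=blue, G=blue, H=blue. Each edge has distinct colors on its endpoints.

2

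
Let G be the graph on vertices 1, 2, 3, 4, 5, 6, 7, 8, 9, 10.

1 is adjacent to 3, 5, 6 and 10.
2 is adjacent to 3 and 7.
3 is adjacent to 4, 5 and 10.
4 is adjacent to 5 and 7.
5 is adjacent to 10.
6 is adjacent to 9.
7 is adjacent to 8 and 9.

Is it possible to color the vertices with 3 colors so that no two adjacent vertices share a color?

1, 3, 5, 10 are pairwise adjacent (a clique of size 4), so at least 4 colors are needed.
So 3 colors are not enough.

No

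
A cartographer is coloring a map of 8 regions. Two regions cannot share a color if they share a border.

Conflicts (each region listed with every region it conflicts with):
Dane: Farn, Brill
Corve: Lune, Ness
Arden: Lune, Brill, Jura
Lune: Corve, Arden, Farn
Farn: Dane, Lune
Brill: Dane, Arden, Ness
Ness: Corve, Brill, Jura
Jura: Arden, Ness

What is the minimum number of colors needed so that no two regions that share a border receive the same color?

3

The cycle Lune-Corve-Ness-Jura-Arden-Lune has odd length 5, so it cannot be 2-colored; at least 3 colors are needed.
A valid assignment using 3 colors: Dane=1, Corve=3, Arden=1, Lune=2, Farn=3, Brill=2, Ness=1, Jura=2. No two conflicting regions share a color.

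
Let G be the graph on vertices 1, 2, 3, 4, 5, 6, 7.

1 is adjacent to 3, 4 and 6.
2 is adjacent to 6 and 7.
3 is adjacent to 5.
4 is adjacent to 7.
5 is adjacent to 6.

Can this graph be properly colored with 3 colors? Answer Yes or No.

Yes

The chromatic number is 3. The cycle 4-1-6-2-7-4 has odd length 5, so it cannot be 2-colored; at least 3 colors are needed.
3 colors suffice: 1=b, 2=b, 3=a, 4=c, 5=b, 6=a, 7=a.
That is already a proper 3-coloring.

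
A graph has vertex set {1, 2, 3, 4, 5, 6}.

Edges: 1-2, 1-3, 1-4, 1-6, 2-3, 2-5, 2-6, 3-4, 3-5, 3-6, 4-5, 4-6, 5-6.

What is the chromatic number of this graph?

1, 3, 4, 6 are pairwise adjacent (a clique of size 4), so at least 4 colors are needed.
A valid assignment using 4 colors: 1=d, 2=c, 3=b, 4=c, 5=d, 6=a. Each edge has distinct colors on its endpoints.

4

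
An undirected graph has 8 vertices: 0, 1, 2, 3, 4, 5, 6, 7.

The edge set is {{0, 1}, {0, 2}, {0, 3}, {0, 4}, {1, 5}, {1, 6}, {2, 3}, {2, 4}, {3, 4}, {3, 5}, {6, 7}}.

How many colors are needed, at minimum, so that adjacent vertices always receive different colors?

0, 2, 3, 4 are pairwise adjacent (a clique of size 4), so at least 4 colors are needed.
4 colors suffice: color a → {0, 5, 6}; color b → {1, 3, 7}; color c → {4}; color d → {2}. Every edge joins two different colors.

4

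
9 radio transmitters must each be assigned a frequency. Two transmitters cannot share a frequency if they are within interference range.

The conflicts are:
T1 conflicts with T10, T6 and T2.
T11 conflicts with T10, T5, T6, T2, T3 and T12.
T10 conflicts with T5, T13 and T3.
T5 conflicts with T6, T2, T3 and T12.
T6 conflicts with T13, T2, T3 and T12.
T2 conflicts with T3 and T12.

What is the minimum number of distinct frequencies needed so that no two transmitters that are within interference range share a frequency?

T11, T5, T6, T2, T12 pairwise conflict, so at least 5 frequencies are needed.
A valid assignment using 5 frequencies: T1=3, T11=3, T10=1, T5=4, T6=1, T13=2, T2=2, T3=5, T12=5. No two conflicting transmitters share a frequency.

5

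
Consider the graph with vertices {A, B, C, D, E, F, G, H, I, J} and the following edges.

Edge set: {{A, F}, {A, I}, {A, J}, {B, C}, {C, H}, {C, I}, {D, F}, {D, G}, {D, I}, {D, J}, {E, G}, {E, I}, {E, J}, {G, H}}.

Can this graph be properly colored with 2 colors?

The cycle G-H-C-I-E-G has odd length 5, so it cannot be 2-colored; at least 3 colors are needed.
So 2 colors are not enough.

No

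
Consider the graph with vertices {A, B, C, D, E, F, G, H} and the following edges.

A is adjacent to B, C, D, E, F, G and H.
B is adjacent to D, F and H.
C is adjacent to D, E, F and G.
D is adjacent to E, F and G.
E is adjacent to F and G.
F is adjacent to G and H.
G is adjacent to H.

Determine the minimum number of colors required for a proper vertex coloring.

6

A, C, D, E, F, G form a clique, so at least 6 colors are needed.
6 colors suffice: color 1 → {F}; color 2 → {A}; color 3 → {B, G}; color 4 → {D, H}; color 5 → {E}; color 6 → {C}. Every edge joins two different colors.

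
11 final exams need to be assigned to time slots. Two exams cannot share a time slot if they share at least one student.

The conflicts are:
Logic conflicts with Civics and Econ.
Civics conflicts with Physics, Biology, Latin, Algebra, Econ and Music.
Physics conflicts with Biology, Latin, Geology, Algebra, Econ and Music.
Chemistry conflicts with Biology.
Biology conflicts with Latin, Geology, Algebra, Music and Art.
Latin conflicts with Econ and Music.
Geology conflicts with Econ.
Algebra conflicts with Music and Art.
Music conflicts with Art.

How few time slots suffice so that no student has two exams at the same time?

Civics, Physics, Biology, Algebra, Music all conflict with each other, so at least 5 time slots are needed.
Using 5 time slots: Logic=3, Civics=2, Physics=3, Chemistry=2, Biology=1, Latin=5, Geology=2, Algebra=5, Econ=1, Music=4, Art=2. No two conflicting exams share a time slot.

5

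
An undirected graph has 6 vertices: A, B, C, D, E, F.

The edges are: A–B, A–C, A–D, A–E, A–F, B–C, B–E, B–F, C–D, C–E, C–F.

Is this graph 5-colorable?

The chromatic number is 4. A, B, C, E are pairwise adjacent (a clique of size 4), so at least 4 colors are needed.
4 colors suffice: color red → {C}; color blue → {A}; color green → {B, D}; color yellow → {E, F}.
Since 5 ≥ 4, a proper 5-coloring certainly exists.

Yes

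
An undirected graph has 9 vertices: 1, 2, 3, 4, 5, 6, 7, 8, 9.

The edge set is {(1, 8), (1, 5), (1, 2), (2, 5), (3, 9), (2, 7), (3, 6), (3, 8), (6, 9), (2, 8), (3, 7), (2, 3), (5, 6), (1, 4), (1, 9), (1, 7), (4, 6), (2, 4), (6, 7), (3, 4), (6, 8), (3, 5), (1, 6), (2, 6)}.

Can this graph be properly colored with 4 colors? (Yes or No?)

The chromatic number is 4. 1, 2, 5, 6 are pairwise adjacent (a clique of size 4), so at least 4 colors are needed.
4 colors suffice: color red → {6}; color blue → {2, 9}; color green → {1, 3}; color yellow → {4, 5, 7, 8}.
That is already a proper 4-coloring.

Yes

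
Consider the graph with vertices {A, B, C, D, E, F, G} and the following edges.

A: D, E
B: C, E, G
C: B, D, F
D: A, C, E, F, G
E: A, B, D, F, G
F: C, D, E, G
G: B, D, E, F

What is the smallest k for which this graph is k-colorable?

D, E, F, G are pairwise adjacent (a clique of size 4), so at least 4 colors are needed.
4 colors suffice: color red → {C, E}; color blue → {B, D}; color green → {A, F}; color yellow → {G}. Every edge joins two different colors.

4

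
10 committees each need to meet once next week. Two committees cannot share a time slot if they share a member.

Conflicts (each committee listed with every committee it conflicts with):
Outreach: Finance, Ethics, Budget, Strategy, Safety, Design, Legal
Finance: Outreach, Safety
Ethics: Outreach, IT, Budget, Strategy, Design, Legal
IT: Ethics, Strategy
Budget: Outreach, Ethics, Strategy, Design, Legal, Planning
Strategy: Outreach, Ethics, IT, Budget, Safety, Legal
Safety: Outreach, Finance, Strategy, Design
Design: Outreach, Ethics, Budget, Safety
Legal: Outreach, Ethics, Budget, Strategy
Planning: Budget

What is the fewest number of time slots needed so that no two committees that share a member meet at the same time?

Outreach, Ethics, Budget, Strategy, Legal all conflict with each other, so at least 5 time slots are needed.
A valid assignment using 5 time slots: Outreach=1, Finance=3, Ethics=4, IT=1, Budget=2, Strategy=3, Safety=2, Design=3, Legal=5, Planning=1. Each listed conflict is separated.

5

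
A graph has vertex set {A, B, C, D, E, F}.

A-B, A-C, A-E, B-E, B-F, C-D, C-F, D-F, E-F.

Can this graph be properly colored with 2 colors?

No

C, D, F are mutually adjacent, so at least 3 colors are needed.
So 2 colors are not enough.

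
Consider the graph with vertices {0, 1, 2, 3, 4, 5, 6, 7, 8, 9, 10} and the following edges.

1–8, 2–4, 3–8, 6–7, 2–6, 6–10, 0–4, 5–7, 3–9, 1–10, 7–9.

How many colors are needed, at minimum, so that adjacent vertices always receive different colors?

The cycle 8-1-10-6-7-9-3-8 has odd length 7, so it cannot be 2-colored; at least 3 colors are needed.
3 colors suffice: 0=blue, 1=red, 2=blue, 3=blue, 4=red, 5=red, 6=red, 7=blue, 8=green, 9=red, 10=blue. Each edge has distinct colors on its endpoints.

3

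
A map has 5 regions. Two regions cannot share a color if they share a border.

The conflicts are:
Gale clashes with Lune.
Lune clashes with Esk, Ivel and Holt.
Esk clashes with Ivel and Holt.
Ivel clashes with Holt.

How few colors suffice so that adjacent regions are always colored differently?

4

Lune, Esk, Ivel, Holt are mutually in conflict, so at least 4 colors are needed.
One proper 4-coloring: Gale=2, Lune=1, Esk=2, Ivel=4, Holt=3. Each listed conflict is separated.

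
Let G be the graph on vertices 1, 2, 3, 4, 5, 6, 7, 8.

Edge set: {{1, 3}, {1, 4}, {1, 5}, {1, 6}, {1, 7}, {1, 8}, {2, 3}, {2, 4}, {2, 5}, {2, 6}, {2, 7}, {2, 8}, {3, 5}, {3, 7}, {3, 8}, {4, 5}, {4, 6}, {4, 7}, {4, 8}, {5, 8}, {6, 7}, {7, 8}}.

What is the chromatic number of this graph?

2, 4, 6, 7 form a clique, so at least 4 colors are needed.
4 colors suffice: color a → {3, 4}; color b → {1, 2}; color c → {5, 7}; color d → {6, 8}. Every edge joins two different colors.

4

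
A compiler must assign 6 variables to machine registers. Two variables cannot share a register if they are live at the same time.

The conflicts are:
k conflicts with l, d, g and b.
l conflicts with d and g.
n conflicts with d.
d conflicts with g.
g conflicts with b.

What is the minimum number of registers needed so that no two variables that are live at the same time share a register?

4

k, l, d, g all conflict with each other, so at least 4 registers are needed.
Using 4 registers: k=2, l=4, n=1, d=3, g=1, b=3. No two conflicting variables share a register.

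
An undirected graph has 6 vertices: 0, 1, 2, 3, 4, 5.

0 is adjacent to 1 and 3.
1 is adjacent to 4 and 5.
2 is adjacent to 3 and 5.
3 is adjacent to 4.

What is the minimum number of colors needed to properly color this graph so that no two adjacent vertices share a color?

The cycle 2-3-0-1-5-2 has odd length 5, so it cannot be 2-colored; at least 3 colors are needed.
3 colors suffice: color a → {1, 3}; color b → {0, 4, 5}; color c → {2}. Each edge has distinct colors on its endpoints.

3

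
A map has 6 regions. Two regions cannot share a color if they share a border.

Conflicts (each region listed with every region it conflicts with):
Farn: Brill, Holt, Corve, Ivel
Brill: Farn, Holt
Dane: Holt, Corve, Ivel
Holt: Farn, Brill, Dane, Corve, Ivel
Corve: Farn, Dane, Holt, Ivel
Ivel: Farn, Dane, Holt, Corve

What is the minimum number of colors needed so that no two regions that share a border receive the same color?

Farn, Holt, Corve, Ivel pairwise conflict, so at least 4 colors are needed.
A valid assignment using 4 colors: Farn=4, Brill=2, Dane=4, Holt=1, Corve=3, Ivel=2. Each listed conflict is separated.

4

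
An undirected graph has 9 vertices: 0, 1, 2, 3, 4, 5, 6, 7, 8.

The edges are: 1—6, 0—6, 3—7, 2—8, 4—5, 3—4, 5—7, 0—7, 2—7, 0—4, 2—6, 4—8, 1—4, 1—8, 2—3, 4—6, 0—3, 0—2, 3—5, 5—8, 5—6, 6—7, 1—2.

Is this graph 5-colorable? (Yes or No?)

The chromatic number is 4. 0, 2, 3, 7 form a clique, so at least 4 colors are needed.
4 colors suffice: color a → {3, 6, 8}; color b → {2, 4}; color c → {0, 1, 5}; color d → {7}.
Since 5 ≥ 4, a proper 5-coloring certainly exists.

Yes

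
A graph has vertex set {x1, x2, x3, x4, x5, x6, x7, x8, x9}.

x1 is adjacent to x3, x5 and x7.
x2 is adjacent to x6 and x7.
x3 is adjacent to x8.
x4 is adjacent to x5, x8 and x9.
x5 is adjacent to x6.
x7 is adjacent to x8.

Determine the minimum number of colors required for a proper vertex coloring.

The cycle x5-x4-x8-x7-x1-x5 has odd length 5, so it cannot be 2-colored; at least 3 colors are needed.
3 colors suffice: color 1 → {x1, x2, x8, x9}; color 2 → {x3, x4, x6, x7}; color 3 → {x5}. Each edge has distinct colors on its endpoints.

3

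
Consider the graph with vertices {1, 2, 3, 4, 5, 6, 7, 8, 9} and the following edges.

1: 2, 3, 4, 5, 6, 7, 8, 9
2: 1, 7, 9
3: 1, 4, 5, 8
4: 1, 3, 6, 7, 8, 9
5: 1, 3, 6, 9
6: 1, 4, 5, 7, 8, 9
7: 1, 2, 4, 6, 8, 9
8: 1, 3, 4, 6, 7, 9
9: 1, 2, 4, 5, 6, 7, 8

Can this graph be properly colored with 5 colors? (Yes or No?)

1, 4, 6, 7, 8, 9 are mutually adjacent (a clique of size 6), so at least 6 colors are needed.
So 5 colors are not enough.

No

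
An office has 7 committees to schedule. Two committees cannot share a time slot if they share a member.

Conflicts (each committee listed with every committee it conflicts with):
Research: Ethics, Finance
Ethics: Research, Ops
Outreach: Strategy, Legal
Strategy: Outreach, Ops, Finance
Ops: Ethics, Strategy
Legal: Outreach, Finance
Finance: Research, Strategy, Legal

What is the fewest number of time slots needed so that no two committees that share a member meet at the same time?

3

The cycle Ops-Strategy-Finance-Research-Ethics-Ops has odd length 5, so it cannot be 2-colored; at least 3 time slots are needed.
3 time slots suffice: time slot 1 → {Ethics, Outreach, Finance}; time slot 2 → {Research, Strategy, Legal}; time slot 3 → {Ops}. Every pair that conflicts lands in different time slots.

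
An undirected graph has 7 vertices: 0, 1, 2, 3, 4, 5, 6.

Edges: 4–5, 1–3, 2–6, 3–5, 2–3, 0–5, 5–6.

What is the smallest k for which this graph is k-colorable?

1 and 3 are adjacent, so at least 2 colors are needed.
One proper 2-coloring: 0=b, 1=a, 2=a, 3=b, 4=b, 5=a, 6=b. Every edge joins two different colors.

2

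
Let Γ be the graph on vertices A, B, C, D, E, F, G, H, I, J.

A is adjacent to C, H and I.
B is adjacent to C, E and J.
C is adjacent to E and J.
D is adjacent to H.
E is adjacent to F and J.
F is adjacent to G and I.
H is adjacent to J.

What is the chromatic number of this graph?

4

B, C, E, J form a clique, so at least 4 colors are needed.
4 colors suffice: color red → {A, D, F, J}; color blue → {E, G, H, I}; color green → {C}; color yellow → {B}. Every edge joins two different colors.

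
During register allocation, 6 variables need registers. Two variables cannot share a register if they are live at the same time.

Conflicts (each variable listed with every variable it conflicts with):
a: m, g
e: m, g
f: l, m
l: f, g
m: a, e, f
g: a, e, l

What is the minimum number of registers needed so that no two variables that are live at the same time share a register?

3

The cycle e-m-f-l-g-e has odd length 5, so it cannot be 2-colored; at least 3 registers are needed.
A valid assignment using 3 registers: a=2, e=2, f=2, l=3, m=1, g=1. Every pair that conflicts lands in different registers.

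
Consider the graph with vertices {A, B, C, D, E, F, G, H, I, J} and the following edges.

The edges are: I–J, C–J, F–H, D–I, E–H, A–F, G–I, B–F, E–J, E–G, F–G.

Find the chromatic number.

G and I are adjacent, so at least 2 colors are needed.
2 colors suffice: color 1 → {C, E, F, I}; color 2 → {A, B, D, G, H, J}. No two adjacent vertices share a color.

2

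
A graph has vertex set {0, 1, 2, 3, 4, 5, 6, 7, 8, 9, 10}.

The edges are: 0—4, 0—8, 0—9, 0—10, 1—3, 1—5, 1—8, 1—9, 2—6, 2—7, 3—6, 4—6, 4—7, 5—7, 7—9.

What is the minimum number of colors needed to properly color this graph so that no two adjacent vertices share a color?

2

4 and 7 are adjacent, so at least 2 colors are needed.
One proper 2-coloring: 0=a, 1=a, 2=b, 3=b, 4=b, 5=b, 6=a, 7=a, 8=b, 9=b, 10=b. Every edge joins two different colors.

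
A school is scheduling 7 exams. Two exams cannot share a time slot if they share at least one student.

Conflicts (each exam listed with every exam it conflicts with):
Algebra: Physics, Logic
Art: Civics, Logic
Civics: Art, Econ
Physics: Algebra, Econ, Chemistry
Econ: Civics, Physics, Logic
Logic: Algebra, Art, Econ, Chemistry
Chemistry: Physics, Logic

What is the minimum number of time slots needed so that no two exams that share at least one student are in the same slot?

Physics and Econ conflict, so at least 2 time slots are needed.
Using 2 time slots: Algebra=2, Art=2, Civics=1, Physics=1, Econ=2, Logic=1, Chemistry=2. No two conflicting exams share a time slot.

2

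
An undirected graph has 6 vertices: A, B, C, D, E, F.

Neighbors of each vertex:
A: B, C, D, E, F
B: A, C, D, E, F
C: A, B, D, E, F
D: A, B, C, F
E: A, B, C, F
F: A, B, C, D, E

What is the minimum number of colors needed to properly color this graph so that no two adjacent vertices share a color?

A, B, C, E, F are mutually adjacent (a clique of size 5), so at least 5 colors are needed.
5 colors suffice: color red → {F}; color blue → {C}; color green → {B}; color yellow → {A}; color purple → {D, E}. Every edge joins two different colors.

5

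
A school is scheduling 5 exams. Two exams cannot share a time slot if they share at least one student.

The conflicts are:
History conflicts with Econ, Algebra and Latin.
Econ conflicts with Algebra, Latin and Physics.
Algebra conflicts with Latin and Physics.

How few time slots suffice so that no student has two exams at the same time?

History, Econ, Algebra, Latin all conflict with each other, so at least 4 time slots are needed.
4 time slots suffice: time slot 1 → {Algebra}; time slot 2 → {Econ}; time slot 3 → {Latin, Physics}; time slot 4 → {History}. No two conflicting exams share a time slot.

4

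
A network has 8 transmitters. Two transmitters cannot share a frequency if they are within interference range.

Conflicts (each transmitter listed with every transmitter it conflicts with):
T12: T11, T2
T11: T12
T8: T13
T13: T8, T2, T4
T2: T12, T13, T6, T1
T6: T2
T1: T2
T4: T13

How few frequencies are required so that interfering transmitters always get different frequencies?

2

T13 and T2 conflict, so at least 2 frequencies are needed.
2 frequencies suffice: frequency 1 → {T11, T8, T2, T4}; frequency 2 → {T12, T13, T6, T1}. Every pair that conflicts lands in different frequencies.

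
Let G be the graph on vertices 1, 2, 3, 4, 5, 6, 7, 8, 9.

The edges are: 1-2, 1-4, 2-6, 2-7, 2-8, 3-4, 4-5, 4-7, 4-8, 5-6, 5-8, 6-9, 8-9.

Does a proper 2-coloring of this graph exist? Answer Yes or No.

4, 5, 8 are pairwise adjacent, so at least 3 colors are needed.
So 2 colors are not enough.

No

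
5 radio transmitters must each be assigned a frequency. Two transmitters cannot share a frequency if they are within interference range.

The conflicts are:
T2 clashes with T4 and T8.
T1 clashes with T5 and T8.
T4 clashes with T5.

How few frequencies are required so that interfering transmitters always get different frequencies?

3

The cycle T4-T2-T8-T1-T5-T4 has odd length 5, so it cannot be 2-colored; at least 3 frequencies are needed.
3 frequencies suffice: frequency 1 → {T5, T8}; frequency 2 → {T2, T1}; frequency 3 → {T4}. Each listed conflict is separated.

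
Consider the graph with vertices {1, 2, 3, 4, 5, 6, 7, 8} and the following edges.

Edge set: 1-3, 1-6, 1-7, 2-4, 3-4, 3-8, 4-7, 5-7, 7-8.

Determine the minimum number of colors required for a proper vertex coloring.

3 and 8 are adjacent, so at least 2 colors are needed.
One proper 2-coloring: 1=blue, 2=red, 3=red, 4=blue, 5=blue, 6=red, 7=red, 8=blue. Each edge has distinct colors on its endpoints.

2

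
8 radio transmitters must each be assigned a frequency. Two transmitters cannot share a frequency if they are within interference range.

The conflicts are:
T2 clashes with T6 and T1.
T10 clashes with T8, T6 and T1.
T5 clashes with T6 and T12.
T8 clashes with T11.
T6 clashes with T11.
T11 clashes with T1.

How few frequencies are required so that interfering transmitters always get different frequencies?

T8 and T11 conflict, so at least 2 frequencies are needed.
2 frequencies suffice: frequency 1 → {T8, T6, T12, T1}; frequency 2 → {T2, T10, T5, T11}. Each listed conflict is separated.

2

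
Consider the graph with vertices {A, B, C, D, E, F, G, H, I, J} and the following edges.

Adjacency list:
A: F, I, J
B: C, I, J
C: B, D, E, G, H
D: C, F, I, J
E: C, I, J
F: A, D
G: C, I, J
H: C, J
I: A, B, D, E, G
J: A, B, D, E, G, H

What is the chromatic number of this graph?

2

A and F are adjacent, so at least 2 colors are needed.
2 colors suffice: color 1 → {C, F, I, J}; color 2 → {A, B, D, E, G, H}. No two adjacent vertices share a color.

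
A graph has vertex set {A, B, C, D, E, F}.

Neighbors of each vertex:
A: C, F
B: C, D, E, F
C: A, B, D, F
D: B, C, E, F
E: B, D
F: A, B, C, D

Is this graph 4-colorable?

Yes

The chromatic number is 4. B, C, D, F are pairwise adjacent (a clique of size 4), so at least 4 colors are needed.
4 colors suffice: color 1 → {A, D}; color 2 → {B}; color 3 → {E, F}; color 4 → {C}.
That is already a proper 4-coloring.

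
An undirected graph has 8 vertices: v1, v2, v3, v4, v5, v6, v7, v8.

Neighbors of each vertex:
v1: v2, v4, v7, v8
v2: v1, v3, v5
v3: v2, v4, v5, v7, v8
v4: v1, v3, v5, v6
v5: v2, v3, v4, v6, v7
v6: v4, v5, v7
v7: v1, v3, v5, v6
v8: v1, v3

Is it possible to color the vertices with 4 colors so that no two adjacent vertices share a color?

The chromatic number is 3. v2, v3, v5 form a triangle, so at least 3 colors are needed.
3 colors suffice: v1=1, v2=3, v3=1, v4=3, v5=2, v6=1, v7=3, v8=2.
Since 4 ≥ 3, a proper 4-coloring certainly exists.

Yes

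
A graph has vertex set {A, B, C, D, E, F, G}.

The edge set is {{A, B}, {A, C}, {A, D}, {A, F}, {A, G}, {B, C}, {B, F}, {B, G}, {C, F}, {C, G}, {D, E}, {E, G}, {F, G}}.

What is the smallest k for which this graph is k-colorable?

5

A, B, C, F, G are pairwise adjacent (a clique of size 5), so at least 5 colors are needed.
A valid assignment using 5 colors: A=red, B=yellow, C=green, D=blue, E=red, F=purple, G=blue. Each edge has distinct colors on its endpoints.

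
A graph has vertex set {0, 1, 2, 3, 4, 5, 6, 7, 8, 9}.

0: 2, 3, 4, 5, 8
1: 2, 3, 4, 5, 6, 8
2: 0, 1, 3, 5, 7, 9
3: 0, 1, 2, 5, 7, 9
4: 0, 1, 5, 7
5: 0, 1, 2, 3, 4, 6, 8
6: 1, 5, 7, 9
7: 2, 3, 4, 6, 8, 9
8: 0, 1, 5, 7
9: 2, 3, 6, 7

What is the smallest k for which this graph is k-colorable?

1, 2, 3, 5 are mutually adjacent (a clique of size 4), so at least 4 colors are needed.
4 colors suffice: color a → {5, 7}; color b → {0, 1, 9}; color c → {3, 4, 6, 8}; color d → {2}. No two adjacent vertices share a color.

4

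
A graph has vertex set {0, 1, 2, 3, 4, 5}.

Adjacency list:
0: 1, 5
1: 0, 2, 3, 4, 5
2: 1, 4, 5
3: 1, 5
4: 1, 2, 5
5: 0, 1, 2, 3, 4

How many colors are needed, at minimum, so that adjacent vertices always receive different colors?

1, 2, 4, 5 form a clique, so at least 4 colors are needed.
A valid assignment using 4 colors: 0=green, 1=blue, 2=green, 3=green, 4=yellow, 5=red. Each edge has distinct colors on its endpoints.

4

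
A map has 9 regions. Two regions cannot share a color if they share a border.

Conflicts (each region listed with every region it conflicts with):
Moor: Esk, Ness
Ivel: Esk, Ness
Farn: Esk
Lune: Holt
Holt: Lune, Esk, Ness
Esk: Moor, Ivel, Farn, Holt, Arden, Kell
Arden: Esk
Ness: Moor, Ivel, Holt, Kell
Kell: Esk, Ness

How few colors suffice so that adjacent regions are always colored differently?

2

Moor and Ness conflict, so at least 2 colors are needed.
A valid assignment using 2 colors: Moor=2, Ivel=2, Farn=2, Lune=1, Holt=2, Esk=1, Arden=2, Ness=1, Kell=2. Each listed conflict is separated.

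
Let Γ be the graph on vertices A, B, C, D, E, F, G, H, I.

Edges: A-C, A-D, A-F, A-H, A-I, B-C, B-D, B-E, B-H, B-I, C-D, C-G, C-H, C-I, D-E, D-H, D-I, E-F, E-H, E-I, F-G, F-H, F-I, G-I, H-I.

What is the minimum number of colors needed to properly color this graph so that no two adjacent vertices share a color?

5

B, C, D, H, I are mutually adjacent (a clique of size 5), so at least 5 colors are needed.
5 colors suffice: color red → {I}; color blue → {G, H}; color green → {C, E}; color yellow → {D, F}; color purple → {A, B}. Each edge has distinct colors on its endpoints.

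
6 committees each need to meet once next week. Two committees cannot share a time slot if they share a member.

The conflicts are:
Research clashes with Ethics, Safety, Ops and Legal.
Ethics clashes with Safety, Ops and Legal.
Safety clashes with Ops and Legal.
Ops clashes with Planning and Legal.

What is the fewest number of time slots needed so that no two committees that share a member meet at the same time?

5

Research, Ethics, Safety, Ops, Legal are mutually in conflict, so at least 5 time slots are needed.
A valid assignment using 5 time slots: Research=3, Ethics=4, Safety=2, Ops=1, Planning=2, Legal=5. Every pair that conflicts lands in different time slots.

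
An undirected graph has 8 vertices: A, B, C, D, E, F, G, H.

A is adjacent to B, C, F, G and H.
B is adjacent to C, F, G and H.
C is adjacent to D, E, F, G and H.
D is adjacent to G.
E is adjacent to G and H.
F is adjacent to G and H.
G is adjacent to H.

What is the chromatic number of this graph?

A, B, C, F, G, H are pairwise adjacent (a clique of size 6), so at least 6 colors are needed.
One proper 6-coloring: A=6, B=4, C=2, D=3, E=4, F=5, G=1, H=3. No two adjacent vertices share a color.

6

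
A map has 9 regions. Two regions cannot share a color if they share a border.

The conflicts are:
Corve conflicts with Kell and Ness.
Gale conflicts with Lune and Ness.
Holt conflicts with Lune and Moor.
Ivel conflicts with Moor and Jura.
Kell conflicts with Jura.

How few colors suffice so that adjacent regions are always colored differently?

The cycle Ivel-Jura-Kell-Corve-Ness-Gale-Lune-Holt-Moor-Ivel has odd length 9, so it cannot be 2-colored; at least 3 colors are needed.
One proper 3-coloring: Corve=2, Gale=2, Holt=3, Ivel=1, Lune=1, Kell=1, Moor=2, Jura=2, Ness=1. Each listed conflict is separated.

3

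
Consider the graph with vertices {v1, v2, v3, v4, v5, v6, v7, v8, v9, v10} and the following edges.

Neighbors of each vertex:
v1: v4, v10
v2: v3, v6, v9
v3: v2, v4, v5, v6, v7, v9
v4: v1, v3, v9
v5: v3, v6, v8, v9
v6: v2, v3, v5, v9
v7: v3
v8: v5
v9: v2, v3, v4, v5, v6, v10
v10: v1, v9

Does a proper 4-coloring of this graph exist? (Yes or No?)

The chromatic number is 4. v3, v5, v6, v9 are pairwise adjacent (a clique of size 4), so at least 4 colors are needed.
4 colors suffice: color 1 → {v1, v7, v8, v9}; color 2 → {v3, v10}; color 3 → {v2, v4, v5}; color 4 → {v6}.
That is already a proper 4-coloring.

Yes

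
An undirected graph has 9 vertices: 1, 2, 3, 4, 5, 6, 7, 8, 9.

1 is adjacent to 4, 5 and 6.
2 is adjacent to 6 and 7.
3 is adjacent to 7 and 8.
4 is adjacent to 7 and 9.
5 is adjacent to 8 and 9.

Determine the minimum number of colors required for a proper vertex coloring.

3

The cycle 6-2-7-4-1-6 has odd length 5, so it cannot be 2-colored; at least 3 colors are needed.
A valid assignment using 3 colors: 1=green, 2=blue, 3=blue, 4=blue, 5=red, 6=red, 7=red, 8=green, 9=green. Every edge joins two different colors.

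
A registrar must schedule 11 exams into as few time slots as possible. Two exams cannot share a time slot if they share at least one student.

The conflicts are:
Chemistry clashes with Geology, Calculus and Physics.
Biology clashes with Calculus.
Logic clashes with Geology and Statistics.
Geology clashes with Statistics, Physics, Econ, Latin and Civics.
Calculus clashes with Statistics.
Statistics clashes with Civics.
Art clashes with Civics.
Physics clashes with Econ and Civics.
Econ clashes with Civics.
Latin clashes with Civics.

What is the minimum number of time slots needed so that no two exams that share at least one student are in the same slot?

Geology, Physics, Econ, Civics all conflict with each other, so at least 4 time slots are needed.
4 time slots suffice: Chemistry=2, Biology=2, Logic=2, Geology=1, Calculus=1, Statistics=3, Art=1, Physics=3, Econ=4, Latin=3, Civics=2. No two conflicting exams share a time slot.

4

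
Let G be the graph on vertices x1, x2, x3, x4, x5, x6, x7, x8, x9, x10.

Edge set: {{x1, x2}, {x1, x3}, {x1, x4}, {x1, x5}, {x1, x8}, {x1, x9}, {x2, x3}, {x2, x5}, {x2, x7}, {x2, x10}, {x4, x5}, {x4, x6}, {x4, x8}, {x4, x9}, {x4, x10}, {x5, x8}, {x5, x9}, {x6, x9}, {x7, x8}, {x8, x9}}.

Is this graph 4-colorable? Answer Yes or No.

x1, x4, x5, x8, x9 are pairwise adjacent (a clique of size 5), so at least 5 colors are needed.
So 4 colors are not enough.

No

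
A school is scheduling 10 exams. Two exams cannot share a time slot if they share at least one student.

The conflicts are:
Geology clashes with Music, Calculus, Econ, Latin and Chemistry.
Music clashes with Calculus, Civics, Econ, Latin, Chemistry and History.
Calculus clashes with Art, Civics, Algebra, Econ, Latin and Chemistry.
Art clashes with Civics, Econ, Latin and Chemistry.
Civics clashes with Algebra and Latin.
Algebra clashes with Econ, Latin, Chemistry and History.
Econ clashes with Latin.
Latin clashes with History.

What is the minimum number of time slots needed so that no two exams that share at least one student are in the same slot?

5

Geology, Music, Calculus, Econ, Latin pairwise conflict, so at least 5 time slots are needed.
5 time slots suffice: Geology=5, Music=3, Calculus=1, Art=3, Civics=4, Algebra=3, Econ=4, Latin=2, Chemistry=2, History=1. Every pair that conflicts lands in different time slots.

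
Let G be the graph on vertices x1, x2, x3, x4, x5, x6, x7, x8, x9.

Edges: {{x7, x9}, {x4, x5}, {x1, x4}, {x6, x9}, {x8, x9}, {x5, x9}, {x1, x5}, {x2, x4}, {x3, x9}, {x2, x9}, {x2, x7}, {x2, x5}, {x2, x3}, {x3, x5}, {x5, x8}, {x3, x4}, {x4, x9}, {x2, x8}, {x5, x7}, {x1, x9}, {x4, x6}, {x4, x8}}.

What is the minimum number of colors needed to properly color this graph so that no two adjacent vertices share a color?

x2, x3, x4, x5, x9 form a clique, so at least 5 colors are needed.
5 colors suffice: x1=Y, x2=Y, x3=P, x4=B, x5=G, x6=G, x7=B, x8=P, x9=R. Every edge joins two different colors.

5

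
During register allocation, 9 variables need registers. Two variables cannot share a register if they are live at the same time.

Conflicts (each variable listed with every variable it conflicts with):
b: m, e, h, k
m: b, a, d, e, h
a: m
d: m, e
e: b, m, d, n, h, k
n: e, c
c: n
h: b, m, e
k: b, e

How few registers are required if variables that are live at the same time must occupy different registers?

4

b, m, e, h all conflict with each other, so at least 4 registers are needed.
A valid assignment using 4 registers: b=3, m=2, a=1, d=3, e=1, n=2, c=1, h=4, k=2. Every pair that conflicts lands in different registers.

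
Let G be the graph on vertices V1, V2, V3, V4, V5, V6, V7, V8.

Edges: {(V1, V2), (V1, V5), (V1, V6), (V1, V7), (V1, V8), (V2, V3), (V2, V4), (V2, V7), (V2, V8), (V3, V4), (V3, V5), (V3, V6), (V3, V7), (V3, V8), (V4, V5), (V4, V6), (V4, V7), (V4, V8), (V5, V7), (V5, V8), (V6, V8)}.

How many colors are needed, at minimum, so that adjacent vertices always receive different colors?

4

V3, V4, V5, V8 are mutually adjacent (a clique of size 4), so at least 4 colors are needed.
4 colors suffice: V1=1, V2=4, V3=3, V4=1, V5=4, V6=4, V7=2, V8=2. Each edge has distinct colors on its endpoints.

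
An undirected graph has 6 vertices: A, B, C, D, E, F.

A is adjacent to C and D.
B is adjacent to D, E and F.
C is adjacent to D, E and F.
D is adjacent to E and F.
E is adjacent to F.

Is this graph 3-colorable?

No

C, D, E, F form a clique, so at least 4 colors are needed.
So 3 colors are not enough.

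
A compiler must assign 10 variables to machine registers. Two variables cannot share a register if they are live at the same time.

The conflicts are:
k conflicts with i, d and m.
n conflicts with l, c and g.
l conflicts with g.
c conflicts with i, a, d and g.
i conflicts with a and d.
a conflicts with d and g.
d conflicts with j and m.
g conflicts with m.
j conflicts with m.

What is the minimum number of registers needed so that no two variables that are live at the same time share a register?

4

c, i, a, d all conflict with each other, so at least 4 registers are needed.
4 registers suffice: register 1 → {d, g}; register 2 → {l, c, m}; register 3 → {k, n, a, j}; register 4 → {i}. Each listed conflict is separated.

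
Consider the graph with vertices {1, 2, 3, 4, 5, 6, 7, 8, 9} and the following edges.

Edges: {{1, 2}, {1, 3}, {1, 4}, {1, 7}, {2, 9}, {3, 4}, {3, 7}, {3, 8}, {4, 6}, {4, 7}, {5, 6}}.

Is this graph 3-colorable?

1, 3, 4, 7 form a clique, so at least 4 colors are needed.
So 3 colors are not enough.

No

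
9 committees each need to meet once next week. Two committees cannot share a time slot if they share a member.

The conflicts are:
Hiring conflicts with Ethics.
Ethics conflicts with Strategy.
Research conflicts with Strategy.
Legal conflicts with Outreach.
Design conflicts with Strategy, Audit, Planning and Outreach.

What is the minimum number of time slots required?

Hiring and Ethics conflict, so at least 2 time slots are needed.
2 time slots suffice: Hiring=2, Ethics=1, Research=1, Legal=1, Design=1, Strategy=2, Audit=2, Planning=2, Outreach=2. No two conflicting committees share a time slot.

2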